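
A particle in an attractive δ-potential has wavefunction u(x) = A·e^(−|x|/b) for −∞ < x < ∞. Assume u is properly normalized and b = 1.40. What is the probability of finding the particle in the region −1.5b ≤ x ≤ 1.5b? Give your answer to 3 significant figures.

The probability is P = ∫ |u|² dx over [−1.5b, 1.5b].
Since A² = 1/(b), this is the region integral divided by the full normalization integral.
By symmetry take twice the x ≥ 0 contribution in numerator and denominator; the 2's cancel. Let t = x/b; then A² and the length scale cancel, so P = ∫_{0}^{1.5} e^(-2·t) dt ÷ ∫_{0}^{∞} e^(-2·t) dt.
An antiderivative of e^(-2·t) is -e^(-2·t)/2; evaluating from 0 to 1.5 gives 1/2 - e^(-3)/2, while the full integral is 1/2.
Evaluating gives P = 0.9502.

P ≈ 0.950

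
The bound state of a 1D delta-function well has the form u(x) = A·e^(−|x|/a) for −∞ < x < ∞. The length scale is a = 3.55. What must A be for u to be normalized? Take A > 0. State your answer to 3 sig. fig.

A ≈ 0.531

Require ∫ |u|² dx = 1 over the whole domain.
With ∫₀^∞ x^0 e^(−αx) dx = 0!/α^1, ∫|u|² dx = A²·(a).
Hence A² = 1/[a].
Plugging in a = 3.55 yields A = 0.5307.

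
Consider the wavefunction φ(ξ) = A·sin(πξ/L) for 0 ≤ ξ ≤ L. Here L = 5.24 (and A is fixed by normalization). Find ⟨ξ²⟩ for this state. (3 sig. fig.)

⟨ξ^2⟩ ≈ 7.76

The expectation value is the |φ|²-weighted average of ξ^2: ∫ ξ^2|φ|² dξ.
With ∫₀^L sin²(nπξ/L) dξ = L/2, since the A² factors cancel between numerator and denominator, ⟨ξ²⟩ = -L^2/(2·π^2) + L^2/3.
With L = 5.24, ⟨ξ^2⟩ = 7.762.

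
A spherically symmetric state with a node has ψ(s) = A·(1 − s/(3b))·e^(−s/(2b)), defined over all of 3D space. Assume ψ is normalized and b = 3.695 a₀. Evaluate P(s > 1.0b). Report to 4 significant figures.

Integrate the radial probability density 4πs²|ψ|² over s > 1.0b.
The full normalization integral is A²·[8·π·b^3/3] = 1, fixing A².
Let u = s/b; then A², 4π and the length scale all cancel, so P = ∫_{1.0}^{∞} u^2·(1 - u/3)^2·e^(-u) du ÷ ∫_{0}^{∞} u^2·(1 - u/3)^2·e^(-u) du.
An antiderivative of u^2·(1 - u/3)^2·e^(-u) is (-u^4 + 2·u^3 - 3·u^2 - 6·u - 6)·e^(-u)/9; evaluating from 1.0 to ∞ gives 14·e^(-1)/9, while the full integral is 2/3.
The region integral divided by the full integral gives P = 0.85839.

P ≈ 0.8584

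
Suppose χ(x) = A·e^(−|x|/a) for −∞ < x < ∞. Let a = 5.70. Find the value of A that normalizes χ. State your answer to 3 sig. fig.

A ≈ 0.419

We need A² ∫|f|² dx = 1, taking the integral from −∞ to ∞.
The integral (without the A² prefactor) comes out to a.
Hence A² = 1/[a].
With a = 5.70: A² = 0.1754 and A = 0.4189.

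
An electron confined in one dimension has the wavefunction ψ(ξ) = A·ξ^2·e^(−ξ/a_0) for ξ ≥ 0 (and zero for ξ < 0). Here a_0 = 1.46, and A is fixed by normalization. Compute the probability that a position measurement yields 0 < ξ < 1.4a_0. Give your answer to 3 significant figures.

P ≈ 0.152

The probability is P = ∫ |ψ|² dξ over [0, 1.4a_0].
Since A² = 1/(3·a_0^5/4), this is the region integral divided by the full normalization integral.
Let u = ξ/a_0; then A² and the length scale cancel, so P = ∫_{0}^{1.4} u^4·e^(-2·u) du ÷ ∫_{0}^{∞} u^4·e^(-2·u) du.
Using ∫ u^4·e^(-2·u) du = -(u^4/2 + u^3 + 3·u^2/2 + 3·u/2 + 3/4)·e^(-2·u), the numerator is ≈ 0.11424 and the denominator is 3/4.
Taking the ratio, P = 0.1523.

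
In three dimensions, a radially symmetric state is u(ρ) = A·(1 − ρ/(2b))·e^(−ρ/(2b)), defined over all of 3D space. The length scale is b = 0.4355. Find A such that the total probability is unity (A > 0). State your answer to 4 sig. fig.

A ≈ 0.6941

The normalization condition is ∫|u|² 4πρ² dρ = 1 from 0 to ∞.
The angular integral contributes 4π, leaving ∫₀^∞ ρ²|u|² dρ.
The integral (without the A² prefactor) comes out to 8·π·b^3.
With b = 0.4355: A² = 0.48172 and A = 0.69406.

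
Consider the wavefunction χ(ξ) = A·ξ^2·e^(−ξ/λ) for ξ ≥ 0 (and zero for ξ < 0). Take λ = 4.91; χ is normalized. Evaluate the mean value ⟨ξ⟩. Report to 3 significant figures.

⟨ξ⟩ ≈ 12.3

By definition ⟨ξ⟩ = ∫ ξ |χ(ξ)|² dξ.
The ratio of the moment integral to the normalization integral gives ⟨ξ⟩ = 5·λ/2.
With λ = 4.91, ⟨ξ⟩ = 12.28.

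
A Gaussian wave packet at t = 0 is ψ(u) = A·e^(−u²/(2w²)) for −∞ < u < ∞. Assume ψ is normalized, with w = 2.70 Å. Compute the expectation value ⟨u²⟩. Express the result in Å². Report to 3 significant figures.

⟨u^2⟩ ≈ 3.65 Å^2

The expectation value is the |ψ|²-weighted average of u^2: ∫ u^2|ψ|² du.
With ∫_{−∞}^{∞} u^(2m) e^(−αu²) du = (2m−1)!!·√π / (2^m α^(m+1/2)), the ratio of the moment integral to the normalization integral gives ⟨u²⟩ = w^2/2.
Putting w = 2.70 gives 3.645.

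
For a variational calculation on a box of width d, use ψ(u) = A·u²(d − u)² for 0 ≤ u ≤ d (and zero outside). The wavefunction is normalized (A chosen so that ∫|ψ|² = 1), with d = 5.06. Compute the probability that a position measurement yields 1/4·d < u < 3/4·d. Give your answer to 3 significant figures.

P ≈ 0.902

|ψ|² is the probability density, so P = ∫_{1/4·d}^{3/4·d} |ψ|² du.
With A² fixed by ∫|ψ|² = 1, i.e. A² = (d^9/630)^(−1), substitute and integrate.
In terms of t = u/d (A² and the length scale cancel between numerator and denominator), P = [∫_{1/4}^{3/4} t^4·(1 - t)^4 dt] / [∫_{0}^{1} t^4·(1 - t)^4 dt].
Using ∫ t^4·(1 - t)^4 dt = t^5·(70·t^4 - 315·t^3 + 540·t^2 - 420·t + 126)/630, the numerator is ≈ 0.0014320 and the denominator is 1/630.
This works out to P = 0.9021.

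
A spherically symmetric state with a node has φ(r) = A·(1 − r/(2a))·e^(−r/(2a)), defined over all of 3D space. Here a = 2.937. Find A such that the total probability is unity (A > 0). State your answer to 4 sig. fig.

A ≈ 0.03963

Require ∫ |φ|² 4πr² dr = 1 over the whole domain.
The angular integral contributes 4π, leaving ∫₀^∞ r²|φ|² dr.
The integral (without the A² prefactor) comes out to 8·π·a^3.
Setting this equal to 1 gives A² = 1/(8·π·a^3).
Substituting a = 2.937 gives A² = 0.0015705, so A = 0.039630.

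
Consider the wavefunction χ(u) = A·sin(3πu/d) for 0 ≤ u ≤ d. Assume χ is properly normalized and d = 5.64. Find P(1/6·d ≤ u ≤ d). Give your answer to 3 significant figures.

P ≈ 0.833

|χ|² is the probability density, so P = ∫_{1/6·d}^{d} |χ|² du.
The normalization integral ∫|χ|²du over the whole domain equals d/2·A², and A² cancels in the ratio.
In terms of t = u/d (A² and the length scale cancel between numerator and denominator), P = [∫_{1/6}^{1} sin(3·π·t)^2 dt] / [∫_{0}^{1} sin(3·π·t)^2 dt].
Using ∫ sin(3·π·t)^2 dt = t/2 - sin(6·π·t)/(12·π), the numerator is 5/12 and the denominator is 1/2.
This works out to P = 5/6.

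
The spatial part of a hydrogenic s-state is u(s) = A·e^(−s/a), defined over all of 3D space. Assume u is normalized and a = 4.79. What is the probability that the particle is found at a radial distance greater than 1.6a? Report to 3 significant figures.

P ≈ 0.380

Integrate the radial probability density 4πs²|u|² over s > 1.6a.
The full normalization integral is A²·[π·a^3] = 1, fixing A².
Let t = s/a; then A², 4π and the length scale all cancel, so P = ∫_{1.6}^{∞} t^2·e^(-2·t) dt ÷ ∫_{0}^{∞} t^2·e^(-2·t) dt.
Using ∫ t^2·e^(-2·t) dt = -(2·t^2 + 2·t + 1)·e^(-2·t)/4, the numerator is 233·e^(-16/5)/100 and the denominator is 1/4.
The region integral divided by the full integral gives P = 0.3799.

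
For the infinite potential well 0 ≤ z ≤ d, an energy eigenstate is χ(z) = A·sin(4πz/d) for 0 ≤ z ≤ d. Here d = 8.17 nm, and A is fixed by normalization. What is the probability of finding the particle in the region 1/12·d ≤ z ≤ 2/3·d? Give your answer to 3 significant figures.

P ≈ 0.652

P = ∫_{1/12·d}^{2/3·d} |χ(z)|² dz.
Since A² = 1/(d/2), this is the region integral divided by the full normalization integral.
Substituting u = z/d, A² and the length scale cancel in the ratio: P = ∫_{1/12}^{2/3} sin(4·π·u)^2 du / ∫_{0}^{1} sin(4·π·u)^2 du.
An antiderivative of sin(4·π·u)^2 is u/2 - sin(4·π·u)·cos(4·π·u)/(8·π); evaluating from 1/12 to 2/3 gives √(3)/(16·π) + 7/24, while the full integral is 1/2.
This works out to P = √(3)/(8·π) + 7/12.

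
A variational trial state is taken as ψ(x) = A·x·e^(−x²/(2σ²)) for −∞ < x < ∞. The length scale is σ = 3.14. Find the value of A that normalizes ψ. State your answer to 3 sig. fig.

A ≈ 0.191

We need A² ∫|f|² dx = 1, taking the integral from −∞ to ∞.
The integral (without the A² prefactor) comes out to √(π)·σ^3/2.
Substituting σ = 3.14 gives A² = 0.03645, so A = 0.1909.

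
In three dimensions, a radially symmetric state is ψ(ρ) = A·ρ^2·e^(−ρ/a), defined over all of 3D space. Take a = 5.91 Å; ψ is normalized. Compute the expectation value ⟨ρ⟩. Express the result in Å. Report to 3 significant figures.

⟨ρ⟩ = ∫ ρ |ψ|² 4πρ² dρ over the full domain.
Using ∫₀^∞ ρⁿ e^(−αρ) dρ = n!/αⁿ⁺¹, since the A² factors cancel between numerator and denominator, ⟨ρ⟩ = 7·a/2.
With a = 5.91, ⟨ρ⟩ = 20.69.

⟨ρ⟩ ≈ 20.7 Å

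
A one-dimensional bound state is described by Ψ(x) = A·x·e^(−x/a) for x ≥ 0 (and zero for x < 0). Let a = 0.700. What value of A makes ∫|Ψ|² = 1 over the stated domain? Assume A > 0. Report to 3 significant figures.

A ≈ 3.41

The normalization condition is ∫|Ψ|² dx = 1 from 0 to ∞.
The integral (without the A² prefactor) comes out to a^3/4.
Hence A² = 1/[a^3/4].
Substituting a = 0.700 gives A² = 11.66, so A = 3.415.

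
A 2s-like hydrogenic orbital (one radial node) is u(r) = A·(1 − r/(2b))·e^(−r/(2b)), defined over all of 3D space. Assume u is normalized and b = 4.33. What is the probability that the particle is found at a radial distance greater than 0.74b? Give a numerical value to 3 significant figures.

P ≈ 0.979

With dV = 4πr²dr, the probability is ∫|u|² dV over r > 0.74b.
A² is fixed by ∫₀^∞ 4πr²|u|² dr = 1, i.e. A² = (8·π·b^3)^(−1).
Substituting t = r/b, A², 4π and the length scale all cancel in the ratio: P = ∫_{0.74}^{∞} t^2·(1 - t/2)^2·e^(-t) dt / ∫_{0}^{∞} t^2·(1 - t/2)^2·e^(-t) dt.
An antiderivative of t^2·(1 - t/2)^2·e^(-t) is -(t^4/4 + t^2 + 2·t + 2)·e^(-t); evaluating from 0.74 to ∞ gives ≈ 1.9574, while the full integral is 2.
Taking the ratio yields P = 0.9787.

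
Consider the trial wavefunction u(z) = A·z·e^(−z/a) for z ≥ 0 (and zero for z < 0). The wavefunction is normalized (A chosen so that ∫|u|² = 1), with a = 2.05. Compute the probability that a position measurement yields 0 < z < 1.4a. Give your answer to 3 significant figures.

|u|² is the probability density, so P = ∫_{0}^{1.4a} |u|² dz.
The normalization integral ∫|u|²dz over the whole domain equals a^3/4·A², and A² cancels in the ratio.
In terms of t = z/a (A² and the length scale cancel between numerator and denominator), P = [∫_{0}^{1.4} t^2·e^(-2·t) dt] / [∫_{0}^{∞} t^2·e^(-2·t) dt].
An antiderivative of t^2·e^(-2·t) is -(2·t^2 + 2·t + 1)·e^(-2·t)/4; evaluating from 0 to 1.4 gives 1/4 - 193·e^(-14/5)/100, while the full integral is 1/4.
Evaluating gives P = 0.5305.

P ≈ 0.531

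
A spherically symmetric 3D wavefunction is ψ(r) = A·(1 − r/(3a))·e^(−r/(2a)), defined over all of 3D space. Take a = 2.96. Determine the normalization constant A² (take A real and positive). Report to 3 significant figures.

The normalization condition is ∫|ψ|² 4πr² dr = 1 from 0 to ∞.
Recall ∫₀^∞ r^m e^(−r/β) dr = m!·β^(m+1), with ψ = A·(1 − r/(3a))·e^(−r/(2a)), the integral evaluates to A²·[8·π·a^3/3].
Hence A² = 1/[8·π·a^3/3].
Substituting a = 2.96 gives A² = 0.004603, so A = 0.06784.

A^2 ≈ 0.00460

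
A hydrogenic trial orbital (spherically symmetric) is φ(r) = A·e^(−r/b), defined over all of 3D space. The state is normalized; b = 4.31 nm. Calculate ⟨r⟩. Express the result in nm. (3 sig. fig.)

⟨r⟩ ≈ 6.47 nm

⟨r⟩ = ∫ r |φ|² 4πr² dr over the full domain.
The ratio of the moment integral to the normalization integral gives ⟨r⟩ = 3·b/2.
With b = 4.31, ⟨r⟩ = 6.465.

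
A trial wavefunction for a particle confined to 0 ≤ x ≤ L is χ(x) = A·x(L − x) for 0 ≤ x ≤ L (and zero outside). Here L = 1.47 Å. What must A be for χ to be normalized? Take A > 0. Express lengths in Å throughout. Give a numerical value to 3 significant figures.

Require ∫ |χ|² dx = 1 over the whole domain.
Expanding the polynomial and integrating term by term, ∫|χ|² dx = A²·(L^5/30).
So A² = (L^5/30)^(−1).
Substituting L = 1.47 gives A² = 4.371, so A = 2.091.

A ≈ 2.09 Å^(-5/2)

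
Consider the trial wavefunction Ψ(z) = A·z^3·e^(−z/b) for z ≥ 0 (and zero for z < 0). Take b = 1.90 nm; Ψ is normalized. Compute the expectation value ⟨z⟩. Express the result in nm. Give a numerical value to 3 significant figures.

⟨z⟩ = ∫ z |Ψ|² dz over the full domain.
The ratio of the moment integral to the normalization integral gives ⟨z⟩ = 7·b/2.
With b = 1.90, ⟨z⟩ = 6.650.

⟨z⟩ ≈ 6.65 nm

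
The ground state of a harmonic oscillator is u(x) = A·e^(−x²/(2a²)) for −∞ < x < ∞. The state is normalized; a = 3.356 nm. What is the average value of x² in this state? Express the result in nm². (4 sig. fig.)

⟨x^2⟩ ≈ 5.631 nm^2

The expectation value is the |u|²-weighted average of x^2: ∫ x^2|u|² dx.
The ratio of the moment integral to the normalization integral gives ⟨x²⟩ = a^2/2.
With a = 3.356, ⟨x^2⟩ = 5.6314.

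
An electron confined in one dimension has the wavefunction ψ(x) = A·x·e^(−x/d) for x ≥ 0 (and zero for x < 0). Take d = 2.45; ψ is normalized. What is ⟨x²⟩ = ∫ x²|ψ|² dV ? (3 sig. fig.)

⟨x^2⟩ ≈ 18.0

⟨x²⟩ = ∫ x^2 |ψ|² dx over the full domain.
Recall ∫₀^∞ x^m e^(−x/β) dx = m!·β^(m+1), evaluating both integrals, ⟨x²⟩ = 3·d^2.
With d = 2.45, ⟨x^2⟩ = 18.01.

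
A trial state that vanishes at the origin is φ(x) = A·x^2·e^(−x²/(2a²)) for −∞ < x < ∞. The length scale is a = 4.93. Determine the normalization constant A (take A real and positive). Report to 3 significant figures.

We need A² ∫|f|² dx = 1, taking the integral from −∞ to ∞.
With ∫_{−∞}^{∞} x^(2m) e^(−αx²) dx = (2m−1)!!·√π / (2^m α^(m+1/2)), carrying out the integral gives A² · 3·√(π)·a^5/4.
Setting this equal to 1 gives A² = 1/(3·√(π)·a^5/4).
With a = 4.93: A² = 0.0002583 and A = 0.01607.

A ≈ 0.0161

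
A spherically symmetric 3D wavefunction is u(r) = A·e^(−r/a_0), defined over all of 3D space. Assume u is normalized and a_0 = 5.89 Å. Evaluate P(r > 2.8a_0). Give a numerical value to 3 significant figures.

With dV = 4πr²dr, the probability is ∫|u|² dV over r > 2.8a_0.
Normalization gives A² = 1/(π·a_0^3).
In terms of t = r/a_0 (A², 4π and the length scale all cancel between numerator and denominator), P = [∫_{2.8}^{∞} t^2·e^(-2·t) dt] / [∫_{0}^{∞} t^2·e^(-2·t) dt].
An antiderivative of t^2·e^(-2·t) is -(2·t^2 + 2·t + 1)·e^(-2·t)/4; evaluating from 2.8 to ∞ gives 557·e^(-28/5)/100, while the full integral is 1/4.
Taking the ratio yields P = 0.08239.

P ≈ 0.0824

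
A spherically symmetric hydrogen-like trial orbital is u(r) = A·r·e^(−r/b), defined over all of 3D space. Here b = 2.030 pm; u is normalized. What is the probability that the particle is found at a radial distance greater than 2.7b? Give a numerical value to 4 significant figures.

P = ∫ |u|² 4πr² dr over r > 2.7b.
The full normalization integral is A²·[3·π·b^5] = 1, fixing A².
Let t = r/b; then A², 4π and the length scale all cancel, so P = ∫_{2.7}^{∞} t^4·e^(-2·t) dt ÷ ∫_{0}^{∞} t^4·e^(-2·t) dt.
With ∫ t^4·e^(-2·t) dt = -(t^4/2 + t^3 + 3·t^2/2 + 3·t/2 + 3/4)·e^(-2·t) + C, the region integral is ≈ 0.279983 and the full one is 3/4.
The region integral divided by the full integral gives P = 0.37331.

P ≈ 0.3733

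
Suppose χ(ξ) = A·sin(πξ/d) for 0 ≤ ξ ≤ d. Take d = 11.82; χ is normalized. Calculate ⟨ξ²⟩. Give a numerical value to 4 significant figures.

⟨ξ^2⟩ ≈ 39.49

The expectation value is the |χ|²-weighted average of ξ^2: ∫ ξ^2|χ|² dξ.
Evaluating both integrals, ⟨ξ²⟩ = -d^2/(2·π^2) + d^2/3.
With d = 11.82, ⟨ξ^2⟩ = 39.493.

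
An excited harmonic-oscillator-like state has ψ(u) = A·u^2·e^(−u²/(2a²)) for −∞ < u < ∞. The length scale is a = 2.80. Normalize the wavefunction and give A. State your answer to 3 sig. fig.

A ≈ 0.0661

We need A² ∫|f|² du = 1, taking the integral from −∞ to ∞.
Carrying out the integral gives A² · 3·√(π)·a^5/4.
Setting this equal to 1 gives A² = 1/(3·√(π)·a^5/4).
With a = 2.80: A² = 0.004371 and A = 0.06611.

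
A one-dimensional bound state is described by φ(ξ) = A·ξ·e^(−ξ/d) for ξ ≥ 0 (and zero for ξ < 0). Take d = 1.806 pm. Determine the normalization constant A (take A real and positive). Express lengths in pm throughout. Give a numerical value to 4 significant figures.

Normalization requires ∫|φ|² dξ = 1, integrated from 0 to ∞.
The integral (without the A² prefactor) comes out to d^3/4.
Substituting d = 1.806 gives A² = 0.67906, so A = 0.82405.

A ≈ 0.8240 pm^(-3/2)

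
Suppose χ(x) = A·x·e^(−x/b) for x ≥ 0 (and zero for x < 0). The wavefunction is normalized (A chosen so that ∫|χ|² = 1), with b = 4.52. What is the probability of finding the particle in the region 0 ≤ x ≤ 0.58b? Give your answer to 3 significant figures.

|χ|² is the probability density, so P = ∫_{0}^{0.58b} |χ|² dx.
The normalization integral ∫|χ|²dx over the whole domain equals b^3/4·A², and A² cancels in the ratio.
In terms of u = x/b (A² and the length scale cancel between numerator and denominator), P = [∫_{0}^{0.58} u^2·e^(-2·u) du] / [∫_{0}^{∞} u^2·e^(-2·u) du].
Using ∫ u^2·e^(-2·u) du = -(2·u^2 + 2·u + 1)·e^(-2·u)/4, the numerator is 1/4 - 3541·e^(-29/25)/5000 and the denominator is 1/4.
Taking the ratio, P = 0.1120.

P ≈ 0.112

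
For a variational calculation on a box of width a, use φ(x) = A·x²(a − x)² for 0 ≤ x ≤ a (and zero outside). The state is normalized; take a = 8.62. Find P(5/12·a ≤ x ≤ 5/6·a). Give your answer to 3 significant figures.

P ≈ 0.689

P = ∫_{5/12·a}^{5/6·a} |φ(x)|² dx.
With A² fixed by ∫|φ|² = 1, i.e. A² = (a^9/630)^(−1), substitute and integrate.
Let u = x/a; then A² and the length scale cancel, so P = ∫_{5/12}^{5/6} u^4·(1 - u)^4 du ÷ ∫_{0}^{1} u^4·(1 - u)^4 du.
With ∫ u^4·(1 - u)^4 du = u^5·(70·u^4 - 315·u^3 + 540·u^2 - 420·u + 126)/630 + C, the region integral is ≈ 0.0010932 and the full one is 1/630.
The result is P = 0.6887.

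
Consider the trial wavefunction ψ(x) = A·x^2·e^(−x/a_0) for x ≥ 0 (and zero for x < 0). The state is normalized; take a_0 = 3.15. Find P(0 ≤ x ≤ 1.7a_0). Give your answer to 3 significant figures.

P ≈ 0.256

|ψ|² is the probability density, so P = ∫_{0}^{1.7a_0} |ψ|² dx.
With A² fixed by ∫|ψ|² = 1, i.e. A² = (3·a_0^5/4)^(−1), substitute and integrate.
In terms of u = x/a_0 (A² and the length scale cancel between numerator and denominator), P = [∫_{0}^{1.7} u^4·e^(-2·u) du] / [∫_{0}^{∞} u^4·e^(-2·u) du].
Using ∫ u^4·e^(-2·u) du = -(u^4/2 + u^3 + 3·u^2/2 + 3·u/2 + 3/4)·e^(-2·u), the numerator is ≈ 0.19186 and the denominator is 3/4.
The result is P = 0.2558.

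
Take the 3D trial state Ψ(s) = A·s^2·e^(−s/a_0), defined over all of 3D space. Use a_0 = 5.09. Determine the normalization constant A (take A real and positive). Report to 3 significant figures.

Normalization requires ∫|Ψ|² 4πs² ds = 1, integrated from 0 to ∞.
Carrying out the integral gives A² · 45·π·a_0^7/2.
So A² = (45·π·a_0^7/2)^(−1).
Substituting a_0 = 5.09 gives A² = 1.598E-7, so A = 0.0003998.

A ≈ 0.000400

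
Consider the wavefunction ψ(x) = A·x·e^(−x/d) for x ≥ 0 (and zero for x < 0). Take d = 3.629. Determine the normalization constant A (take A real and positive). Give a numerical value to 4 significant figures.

A ≈ 0.2893

The normalization condition is ∫|ψ|² dx = 1 from 0 to ∞.
With ψ = A·x·e^(−x/d), the integral evaluates to A²·[d^3/4].
Substituting d = 3.629 gives A² = 0.083695, so A = 0.28930.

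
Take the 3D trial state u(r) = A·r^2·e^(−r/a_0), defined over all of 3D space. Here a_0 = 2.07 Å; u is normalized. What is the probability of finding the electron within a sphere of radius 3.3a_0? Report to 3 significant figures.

P ≈ 0.489

With dV = 4πr²dr, the probability is ∫|u|² dV over r ≤ 3.3a_0.
Normalization gives A² = 1/(45·π·a_0^7/2).
Substituting t = r/a_0, A², 4π and the length scale all cancel in the ratio: P = ∫_{0}^{3.3} t^6·e^(-2·t) dt / ∫_{0}^{∞} t^6·e^(-2·t) dt.
Using ∫ t^6·e^(-2·t) dt = -(4·t^6 + 12·t^5 + 30·t^4 + 60·t^3 + 90·t^2 + 90·t + 45)·e^(-2·t)/8, the numerator is ≈ 2.7515 and the denominator is 45/8.
The region integral divided by the full integral gives P = 0.4892.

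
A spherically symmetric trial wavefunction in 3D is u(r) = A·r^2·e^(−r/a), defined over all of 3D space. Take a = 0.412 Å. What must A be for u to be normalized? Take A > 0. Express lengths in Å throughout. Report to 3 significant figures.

A ≈ 2.65 Å^(-7/2)

Normalization requires ∫|u|² 4πr² dr = 1, integrated from 0 to ∞.
The angular integral contributes 4π, leaving ∫₀^∞ r²|u|² dr.
With ∫₀^∞ r^6 e^(−αr) dr = 6!/α^7, the integral (without the A² prefactor) comes out to 45·π·a^7/2.
So A² = (45·π·a^7/2)^(−1).
Plugging in a = 0.412 yields A = 2.650.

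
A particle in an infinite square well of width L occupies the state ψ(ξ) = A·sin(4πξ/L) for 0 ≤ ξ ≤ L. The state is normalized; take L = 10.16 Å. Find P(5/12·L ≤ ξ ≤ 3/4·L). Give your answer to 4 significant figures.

P ≈ 0.2989

|ψ|² is the probability density, so P = ∫_{5/12·L}^{3/4·L} |ψ|² dξ.
With A² fixed by ∫|ψ|² = 1, i.e. A² = (L/2)^(−1), substitute and integrate.
Let u = ξ/L; then A² and the length scale cancel, so P = ∫_{5/12}^{3/4} sin(4·π·u)^2 du ÷ ∫_{0}^{1} sin(4·π·u)^2 du.
An antiderivative of sin(4·π·u)^2 is u/2 - sin(4·π·u)·cos(4·π·u)/(8·π); evaluating from 5/12 to 3/4 gives -√(3)/(32·π) + 1/6, while the full integral is 1/2.
Taking the ratio, P = (-√(3)/16 + π/3)/π.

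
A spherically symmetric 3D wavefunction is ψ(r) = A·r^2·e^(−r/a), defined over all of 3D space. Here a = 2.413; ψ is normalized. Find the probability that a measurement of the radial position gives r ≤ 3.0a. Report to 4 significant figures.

Integrate the radial probability density 4πr²|ψ|² over r ≤ 3.0a.
A² is fixed by ∫₀^∞ 4πr²|ψ|² dr = 1, i.e. A² = (45·π·a^7/2)^(−1).
In terms of u = r/a (A², 4π and the length scale all cancel between numerator and denominator), P = [∫_{0}^{3.0} u^6·e^(-2·u) du] / [∫_{0}^{∞} u^6·e^(-2·u) du].
With ∫ u^6·e^(-2·u) du = -(4·u^6 + 12·u^5 + 30·u^4 + 60·u^3 + 90·u^2 + 90·u + 45)·e^(-2·u)/8 + C, the region integral is ≈ 2.21455 and the full one is 45/8.
Taking the ratio yields P = 0.39370.

P ≈ 0.3937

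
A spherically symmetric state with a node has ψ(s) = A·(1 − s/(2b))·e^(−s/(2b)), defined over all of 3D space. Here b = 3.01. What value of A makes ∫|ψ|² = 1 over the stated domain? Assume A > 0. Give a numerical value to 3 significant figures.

A ≈ 0.0382

We need A² ∫|f|² 4πs² ds = 1, taking the integral from 0 to ∞.
(Spherical symmetry: dV = 4πs² ds.)
Recall ∫₀^∞ s^m e^(−s/β) ds = m!·β^(m+1), with ψ = A·(1 − s/(2b))·e^(−s/(2b)), the integral evaluates to A²·[8·π·b^3].
Setting this equal to 1 gives A² = 1/(8·π·b^3).
Plugging in b = 3.01 yields A = 0.03820.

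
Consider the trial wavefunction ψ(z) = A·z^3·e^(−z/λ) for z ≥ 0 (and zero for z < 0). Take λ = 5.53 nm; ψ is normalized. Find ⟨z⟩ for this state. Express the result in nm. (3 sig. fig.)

The expectation value is the |ψ|²-weighted average of z: ∫ z|ψ|² dz.
Evaluating both integrals, ⟨z⟩ = 7·λ/2.
With λ = 5.53, ⟨z⟩ = 19.36.

⟨z⟩ ≈ 19.4 nm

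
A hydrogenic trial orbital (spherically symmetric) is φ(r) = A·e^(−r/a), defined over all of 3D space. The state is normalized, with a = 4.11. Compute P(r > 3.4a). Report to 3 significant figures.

With dV = 4πr²dr, the probability is ∫|φ|² dV over r > 3.4a.
The full normalization integral is A²·[π·a^3] = 1, fixing A².
Substituting u = r/a, A², 4π and the length scale all cancel in the ratio: P = ∫_{3.4}^{∞} u^2·e^(-2·u) du / ∫_{0}^{∞} u^2·e^(-2·u) du.
An antiderivative of u^2·e^(-2·u) is -(2·u^2 + 2·u + 1)·e^(-2·u)/4; evaluating from 3.4 to ∞ gives 773·e^(-34/5)/100, while the full integral is 1/4.
Taking the ratio yields P = 0.03444.

P ≈ 0.0344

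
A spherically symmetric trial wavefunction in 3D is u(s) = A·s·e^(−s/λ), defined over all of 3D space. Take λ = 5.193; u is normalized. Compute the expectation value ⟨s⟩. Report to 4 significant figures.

⟨s⟩ = ∫ s |u|² 4πs² ds over the full domain.
Recall ∫₀^∞ s^m e^(−s/β) ds = m!·β^(m+1), the ratio of the moment integral to the normalization integral gives ⟨s⟩ = 5·λ/2.
Putting λ = 5.193 gives 12.983.

⟨s⟩ ≈ 12.98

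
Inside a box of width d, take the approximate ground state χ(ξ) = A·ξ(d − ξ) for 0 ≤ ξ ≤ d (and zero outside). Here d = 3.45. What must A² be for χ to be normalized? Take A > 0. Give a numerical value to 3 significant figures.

A^2 ≈ 0.0614

Require ∫ |χ|² dξ = 1 over the whole domain.
∫|χ|² dξ = A²·(d^5/30).
Hence A² = 1/[d^5/30].
With d = 3.45: A² = 0.06138 and A = 0.2477.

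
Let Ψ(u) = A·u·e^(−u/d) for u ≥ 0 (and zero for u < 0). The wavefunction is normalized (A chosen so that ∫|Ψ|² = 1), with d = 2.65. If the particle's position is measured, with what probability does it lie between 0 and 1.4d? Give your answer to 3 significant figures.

P ≈ 0.531

P = ∫_{0}^{1.4d} |Ψ(u)|² du.
The normalization integral ∫|Ψ|²du over the whole domain equals d^3/4·A², and A² cancels in the ratio.
In terms of t = u/d (A² and the length scale cancel between numerator and denominator), P = [∫_{0}^{1.4} t^2·e^(-2·t) dt] / [∫_{0}^{∞} t^2·e^(-2·t) dt].
An antiderivative of t^2·e^(-2·t) is -(2·t^2 + 2·t + 1)·e^(-2·t)/4; evaluating from 0 to 1.4 gives 1/4 - 193·e^(-14/5)/100, while the full integral is 1/4.
This works out to P = 0.5305.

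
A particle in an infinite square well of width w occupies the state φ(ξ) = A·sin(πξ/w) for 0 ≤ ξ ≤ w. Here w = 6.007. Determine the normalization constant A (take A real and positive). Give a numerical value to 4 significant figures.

A ≈ 0.5770

We need A² ∫|f|² dξ = 1, taking the integral from 0 to w.
The integral (without the A² prefactor) comes out to w/2.
Setting this equal to 1 gives A² = 1/(w/2).
Substituting w = 6.007 gives A² = 0.33294, so A = 0.57701.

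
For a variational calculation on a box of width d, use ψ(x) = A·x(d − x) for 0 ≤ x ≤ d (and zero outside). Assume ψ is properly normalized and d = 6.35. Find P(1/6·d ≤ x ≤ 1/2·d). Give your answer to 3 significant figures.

P ≈ 0.465

The probability is P = ∫ |ψ|² dx over [1/6·d, 1/2·d].
With A² fixed by ∫|ψ|² = 1, i.e. A² = (d^5/30)^(−1), substitute and integrate.
Let u = x/d; then A² and the length scale cancel, so P = ∫_{1/6}^{1/2} u^2·(1 - u)^2 du ÷ ∫_{0}^{1} u^2·(1 - u)^2 du.
An antiderivative of u^2·(1 - u)^2 is u^3·(6·u^2 - 15·u + 10)/30; evaluating from 1/6 to 1/2 gives ≈ 0.015484, while the full integral is 1/30.
Taking the ratio, P = 301/648.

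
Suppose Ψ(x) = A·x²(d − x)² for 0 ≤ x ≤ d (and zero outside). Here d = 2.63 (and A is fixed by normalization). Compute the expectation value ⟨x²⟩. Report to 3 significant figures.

⟨x²⟩ = ∫ x^2 |Ψ|² dx over the full domain.
Expanding the polynomial and integrating term by term, the ratio of the moment integral to the normalization integral gives ⟨x²⟩ = 3·d^2/11.
Putting d = 2.63 gives 1.886.

⟨x^2⟩ ≈ 1.89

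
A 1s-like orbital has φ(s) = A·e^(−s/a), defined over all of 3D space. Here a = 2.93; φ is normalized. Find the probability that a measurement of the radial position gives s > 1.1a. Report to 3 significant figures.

P ≈ 0.623

Integrate the radial probability density 4πs²|φ|² over s > 1.1a.
The full normalization integral is A²·[π·a^3] = 1, fixing A².
Let u = s/a; then A², 4π and the length scale all cancel, so P = ∫_{1.1}^{∞} u^2·e^(-2·u) du ÷ ∫_{0}^{∞} u^2·e^(-2·u) du.
An antiderivative of u^2·e^(-2·u) is -(2·u^2 + 2·u + 1)·e^(-2·u)/4; evaluating from 1.1 to ∞ gives 281·e^(-11/5)/200, while the full integral is 1/4.
The region integral divided by the full integral gives P = 0.6227.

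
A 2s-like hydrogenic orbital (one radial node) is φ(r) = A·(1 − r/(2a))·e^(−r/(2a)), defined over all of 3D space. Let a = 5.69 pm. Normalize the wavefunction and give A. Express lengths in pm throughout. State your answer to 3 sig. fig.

A ≈ 0.0147 pm^(-3/2)

Require ∫ |φ|² 4πr² dr = 1 over the whole domain.
In 3D with spherical symmetry the volume element is 4πr² dr.
Using ∫₀^∞ rⁿ e^(−αr) dr = n!/αⁿ⁺¹, the integral (without the A² prefactor) comes out to 8·π·a^3.
Hence A² = 1/[8·π·a^3].
Substituting a = 5.69 gives A² = 0.0002160, so A = 0.01470.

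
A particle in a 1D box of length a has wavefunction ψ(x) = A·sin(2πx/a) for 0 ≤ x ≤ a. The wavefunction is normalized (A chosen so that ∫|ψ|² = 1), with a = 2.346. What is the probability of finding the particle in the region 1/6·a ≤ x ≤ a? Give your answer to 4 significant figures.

|ψ|² is the probability density, so P = ∫_{1/6·a}^{a} |ψ|² dx.
Since A² = 1/(a/2), this is the region integral divided by the full normalization integral.
Let u = x/a; then A² and the length scale cancel, so P = ∫_{1/6}^{1} sin(2·π·u)^2 du ÷ ∫_{0}^{1} sin(2·π·u)^2 du.
Using ∫ sin(2·π·u)^2 du = u/2 - sin(4·π·u)/(8·π), the numerator is √(3)/(16·π) + 5/12 and the denominator is 1/2.
This works out to P = √(3)/(8·π) + 5/6.

P ≈ 0.9022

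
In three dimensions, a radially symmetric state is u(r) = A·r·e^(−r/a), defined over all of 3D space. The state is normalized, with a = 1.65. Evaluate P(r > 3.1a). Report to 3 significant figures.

P ≈ 0.259

Integrate the radial probability density 4πr²|u|² over r > 3.1a.
Normalization gives A² = 1/(3·π·a^5).
Substituting t = r/a, A², 4π and the length scale all cancel in the ratio: P = ∫_{3.1}^{∞} t^4·e^(-2·t) dt / ∫_{0}^{∞} t^4·e^(-2·t) dt.
With ∫ t^4·e^(-2·t) dt = -(t^4/2 + t^3 + 3·t^2/2 + 3·t/2 + 3/4)·e^(-2·t) + C, the region integral is ≈ 0.19438 and the full one is 3/4.
Taking the ratio yields P = 0.2592.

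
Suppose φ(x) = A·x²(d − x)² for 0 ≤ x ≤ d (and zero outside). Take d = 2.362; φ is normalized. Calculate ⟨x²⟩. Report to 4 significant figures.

⟨x^2⟩ ≈ 1.522

⟨x²⟩ = ∫ x^2 |φ|² dx over the full domain.
Expanding the polynomial and integrating term by term, the ratio of the moment integral to the normalization integral gives ⟨x²⟩ = 3·d^2/11.
Putting d = 2.362 gives 1.5216.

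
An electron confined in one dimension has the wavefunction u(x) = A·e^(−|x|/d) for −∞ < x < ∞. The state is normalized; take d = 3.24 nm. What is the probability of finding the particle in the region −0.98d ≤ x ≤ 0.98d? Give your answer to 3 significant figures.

P = ∫_{−0.98d}^{0.98d} |u(x)|² dx.
The normalization integral ∫|u|²dx over the whole domain equals d·A², and A² cancels in the ratio.
By symmetry take twice the x ≥ 0 contribution in numerator and denominator; the 2's cancel. Let t = x/d; then A² and the length scale cancel, so P = ∫_{0}^{0.98} e^(-2·t) dt ÷ ∫_{0}^{∞} e^(-2·t) dt.
An antiderivative of e^(-2·t) is -e^(-2·t)/2; evaluating from 0 to 0.98 gives 1/2 - e^(-49/25)/2, while the full integral is 1/2.
Taking the ratio, P = 0.8591.

P ≈ 0.859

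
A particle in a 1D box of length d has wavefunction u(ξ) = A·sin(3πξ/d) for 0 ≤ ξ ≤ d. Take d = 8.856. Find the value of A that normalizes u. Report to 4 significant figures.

A ≈ 0.4752

The normalization condition is ∫|u|² dξ = 1 from 0 to d.
With u = A·sin(3πξ/d), the integral evaluates to A²·[d/2].
So A² = (d/2)^(−1).
Substituting d = 8.856 gives A² = 0.22584, so A = 0.47522.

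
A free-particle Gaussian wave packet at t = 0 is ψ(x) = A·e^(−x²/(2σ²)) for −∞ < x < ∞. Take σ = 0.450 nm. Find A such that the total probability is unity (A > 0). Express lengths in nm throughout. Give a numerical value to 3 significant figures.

A ≈ 1.12 nm^(-1/2)

We need A² ∫|f|² dx = 1, taking the integral from −∞ to ∞.
With ψ = A·e^(−x²/(2σ²)), the integral evaluates to A²·[√(π)·σ].
Setting this equal to 1 gives A² = 1/(√(π)·σ).
Plugging in σ = 0.450 yields A = 1.120.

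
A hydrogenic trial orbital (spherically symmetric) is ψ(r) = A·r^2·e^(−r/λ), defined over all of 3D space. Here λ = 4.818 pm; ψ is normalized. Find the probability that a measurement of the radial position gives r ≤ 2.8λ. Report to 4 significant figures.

Integrate the radial probability density 4πr²|ψ|² over r ≤ 2.8λ.
Normalization gives A² = 1/(45·π·λ^7/2).
Substituting u = r/λ, A², 4π and the length scale all cancel in the ratio: P = ∫_{0}^{2.8} u^6·e^(-2·u) du / ∫_{0}^{∞} u^6·e^(-2·u) du.
An antiderivative of u^6·e^(-2·u) is -(4·u^6 + 12·u^5 + 30·u^4 + 60·u^3 + 90·u^2 + 90·u + 45)·e^(-2·u)/8; evaluating from 0 to 2.8 gives ≈ 1.85480, while the full integral is 45/8.
This evaluates to P = 0.32974.

P ≈ 0.3297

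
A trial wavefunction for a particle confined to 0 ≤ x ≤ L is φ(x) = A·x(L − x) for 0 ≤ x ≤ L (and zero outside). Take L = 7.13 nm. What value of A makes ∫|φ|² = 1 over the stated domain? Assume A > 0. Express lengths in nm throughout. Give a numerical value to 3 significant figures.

A ≈ 0.0403 nm^(-5/2)

Require ∫ |φ|² dx = 1 over the whole domain.
With φ = A·x(L − x), the integral evaluates to A²·[L^5/30].
Setting this equal to 1 gives A² = 1/(L^5/30).
Plugging in L = 7.13 yields A = 0.04035.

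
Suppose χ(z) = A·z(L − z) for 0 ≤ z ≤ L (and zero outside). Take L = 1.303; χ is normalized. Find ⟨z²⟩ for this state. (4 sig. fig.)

⟨z^2⟩ ≈ 0.4851

By definition ⟨z²⟩ = ∫ z^2 |χ(z)|² dz.
Evaluating both integrals, ⟨z²⟩ = 2·L^2/7.
Putting L = 1.303 gives 0.48509.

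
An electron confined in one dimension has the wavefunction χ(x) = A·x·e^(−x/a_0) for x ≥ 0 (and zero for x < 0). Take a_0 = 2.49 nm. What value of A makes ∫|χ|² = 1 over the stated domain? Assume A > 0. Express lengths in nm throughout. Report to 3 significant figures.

Normalization requires ∫|χ|² dx = 1, integrated from 0 to ∞.
With χ = A·x·e^(−x/a_0), the integral evaluates to A²·[a_0^3/4].
Setting this equal to 1 gives A² = 1/(a_0^3/4).
Substituting a_0 = 2.49 gives A² = 0.2591, so A = 0.5090.

A ≈ 0.509 nm^(-3/2)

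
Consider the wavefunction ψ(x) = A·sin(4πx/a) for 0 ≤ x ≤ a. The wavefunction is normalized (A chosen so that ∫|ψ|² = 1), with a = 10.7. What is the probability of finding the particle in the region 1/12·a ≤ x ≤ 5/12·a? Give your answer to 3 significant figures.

The probability is P = ∫ |ψ|² dx over [1/12·a, 5/12·a].
The normalization integral ∫|ψ|²dx over the whole domain equals a/2·A², and A² cancels in the ratio.
Let u = x/a; then A² and the length scale cancel, so P = ∫_{1/12}^{5/12} sin(4·π·u)^2 du ÷ ∫_{0}^{1} sin(4·π·u)^2 du.
Using ∫ sin(4·π·u)^2 du = u/2 - sin(4·π·u)·cos(4·π·u)/(8·π), the numerator is √(3)/(16·π) + 1/6 and the denominator is 1/2.
The result is P = (√(3)/8 + π/3)/π.

P ≈ 0.402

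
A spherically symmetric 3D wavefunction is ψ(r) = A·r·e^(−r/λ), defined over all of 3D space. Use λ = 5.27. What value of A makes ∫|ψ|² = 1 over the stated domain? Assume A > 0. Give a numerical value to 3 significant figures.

We need A² ∫|f|² 4πr² dr = 1, taking the integral from 0 to ∞.
(Spherical symmetry: dV = 4πr² dr.)
With ψ = A·r·e^(−r/λ), the integral evaluates to A²·[3·π·λ^5].
Hence A² = 1/[3·π·λ^5].
Substituting λ = 5.27 gives A² = 0.00002610, so A = 0.005109.

A ≈ 0.00511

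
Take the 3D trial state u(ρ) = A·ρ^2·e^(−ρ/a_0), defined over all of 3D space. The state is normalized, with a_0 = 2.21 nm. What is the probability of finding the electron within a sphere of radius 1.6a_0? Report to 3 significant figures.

With dV = 4πρ²dρ, the probability is ∫|u|² dV over ρ ≤ 1.6a_0.
Normalization gives A² = 1/(45·π·a_0^7/2).
Substituting t = ρ/a_0, A², 4π and the length scale all cancel in the ratio: P = ∫_{0}^{1.6} t^6·e^(-2·t) dt / ∫_{0}^{∞} t^6·e^(-2·t) dt.
Using ∫ t^6·e^(-2·t) dt = -(4·t^6 + 12·t^5 + 30·t^4 + 60·t^3 + 90·t^2 + 90·t + 45)·e^(-2·t)/8, the numerator is ≈ 0.25098 and the denominator is 45/8.
The region integral divided by the full integral gives P = 0.04462.

P ≈ 0.0446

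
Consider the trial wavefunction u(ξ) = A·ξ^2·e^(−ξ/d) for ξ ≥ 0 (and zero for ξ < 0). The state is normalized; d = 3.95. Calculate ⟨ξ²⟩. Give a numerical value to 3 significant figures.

⟨ξ^2⟩ ≈ 117

The expectation value is the |u|²-weighted average of ξ^2: ∫ ξ^2|u|² dξ.
With ∫₀^∞ ξ^6 e^(−αξ) dξ = 6!/α^7, the ratio of the moment integral to the normalization integral gives ⟨ξ²⟩ = 15·d^2/2.
With d = 3.95, ⟨ξ^2⟩ = 117.0.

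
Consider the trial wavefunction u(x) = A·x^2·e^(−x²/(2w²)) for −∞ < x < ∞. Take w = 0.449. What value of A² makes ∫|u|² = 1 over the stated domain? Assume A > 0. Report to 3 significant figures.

Require ∫ |u|² dx = 1 over the whole domain.
Using the Gaussian integral ∫_{−∞}^{∞} e^(−αx²) dx = √(π/α), carrying out the integral gives A² · 3·√(π)·w^5/4.
Setting this equal to 1 gives A² = 1/(3·√(π)·w^5/4).
Substituting w = 0.449 gives A² = 41.22, so A = 6.420.

A^2 ≈ 41.2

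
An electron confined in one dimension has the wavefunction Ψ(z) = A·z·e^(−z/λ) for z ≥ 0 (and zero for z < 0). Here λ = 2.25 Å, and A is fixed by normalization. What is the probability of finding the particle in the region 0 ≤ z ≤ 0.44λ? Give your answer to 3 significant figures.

The probability is P = ∫ |Ψ|² dz over [0, 0.44λ].
The normalization integral ∫|Ψ|²dz over the whole domain equals λ^3/4·A², and A² cancels in the ratio.
Let u = z/λ; then A² and the length scale cancel, so P = ∫_{0}^{0.44} u^2·e^(-2·u) du ÷ ∫_{0}^{∞} u^2·e^(-2·u) du.
Using ∫ u^2·e^(-2·u) du = -(2·u^2 + 2·u + 1)·e^(-2·u)/4, the numerator is 1/4 - 1417·e^(-22/25)/2500 and the denominator is 1/4.
Taking the ratio, P = 0.05960.

P ≈ 0.0596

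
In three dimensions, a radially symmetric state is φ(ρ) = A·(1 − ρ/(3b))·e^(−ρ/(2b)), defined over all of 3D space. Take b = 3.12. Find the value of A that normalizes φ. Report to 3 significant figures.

A ≈ 0.0627

We need A² ∫|f|² 4πρ² dρ = 1, taking the integral from 0 to ∞.
The angular integral contributes 4π, leaving ∫₀^∞ ρ²|φ|² dρ.
The integral (without the A² prefactor) comes out to 8·π·b^3/3.
So A² = (8·π·b^3/3)^(−1).
Plugging in b = 3.12 yields A = 0.06269.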